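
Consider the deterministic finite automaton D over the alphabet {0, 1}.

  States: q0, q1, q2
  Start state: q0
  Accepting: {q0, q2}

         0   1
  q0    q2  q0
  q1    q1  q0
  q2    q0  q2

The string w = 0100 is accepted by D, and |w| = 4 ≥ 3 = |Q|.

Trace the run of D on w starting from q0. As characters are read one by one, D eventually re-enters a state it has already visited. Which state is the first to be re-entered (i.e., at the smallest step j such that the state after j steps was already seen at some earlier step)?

q2

State sequence: q0 -0-> q2 -1-> q2 -0-> q0 -0-> q2
First repeat at step 2: q2 was already visited.

The earliest repeat is at step j = 2: D is in q2, which it already visited at step i = 1.
Since D has 3 states, any run of length ≥ 3 visits 3+1 states, so by pigeonhole some state repeats within the first 3 steps — that repeat gives the pumpable loop.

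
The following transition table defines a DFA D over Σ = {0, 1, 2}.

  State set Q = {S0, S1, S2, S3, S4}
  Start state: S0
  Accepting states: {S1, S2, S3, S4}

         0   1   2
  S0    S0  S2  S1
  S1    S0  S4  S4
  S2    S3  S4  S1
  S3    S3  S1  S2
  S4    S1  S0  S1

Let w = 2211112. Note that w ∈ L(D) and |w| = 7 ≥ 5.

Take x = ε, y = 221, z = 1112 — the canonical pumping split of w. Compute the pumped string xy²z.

xy^2z = ε·221·221·1112 = 2212211112.
Reading y = 221 takes D from S0 back to S0, so after x·y·y the machine is still in S0, and z then leads to the accepting state S1. Hence 2212211112 ∈ L(D).

2212211112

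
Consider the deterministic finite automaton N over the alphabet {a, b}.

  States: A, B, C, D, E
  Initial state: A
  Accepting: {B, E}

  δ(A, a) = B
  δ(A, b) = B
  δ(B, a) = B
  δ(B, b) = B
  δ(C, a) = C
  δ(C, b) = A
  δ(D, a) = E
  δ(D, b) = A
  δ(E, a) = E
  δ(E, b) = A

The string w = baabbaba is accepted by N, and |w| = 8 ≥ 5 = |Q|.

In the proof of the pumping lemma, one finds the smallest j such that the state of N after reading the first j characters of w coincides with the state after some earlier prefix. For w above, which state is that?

State sequence: A -b-> B -a-> B -a-> B -b-> B -b-> B -a-> B -b-> B -a-> B
First repeat at step 2: B was already visited.

The earliest repeat is at step j = 2: N is in B, which it already visited at step i = 1.
The DFA has 5 states, so the proof of the pumping lemma guarantees a repeated state among the first 5+1 visited; the segment between the two visits is the pumpable y.

B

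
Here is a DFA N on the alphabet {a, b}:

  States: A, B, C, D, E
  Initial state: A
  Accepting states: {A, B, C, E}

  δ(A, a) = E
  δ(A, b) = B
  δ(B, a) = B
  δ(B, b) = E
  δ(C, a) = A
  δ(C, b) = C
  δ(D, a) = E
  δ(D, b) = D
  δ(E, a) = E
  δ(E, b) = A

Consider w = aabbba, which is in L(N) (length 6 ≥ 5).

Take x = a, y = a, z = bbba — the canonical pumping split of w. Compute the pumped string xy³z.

xy^3z = a·a·a·a·bbba = aaaabbba.
Reading y = a takes N from E back to E, so after x·y·y·y the machine is still in E, and z then leads to the accepting state E. Hence aaaabbba ∈ L(N).

aaaabbba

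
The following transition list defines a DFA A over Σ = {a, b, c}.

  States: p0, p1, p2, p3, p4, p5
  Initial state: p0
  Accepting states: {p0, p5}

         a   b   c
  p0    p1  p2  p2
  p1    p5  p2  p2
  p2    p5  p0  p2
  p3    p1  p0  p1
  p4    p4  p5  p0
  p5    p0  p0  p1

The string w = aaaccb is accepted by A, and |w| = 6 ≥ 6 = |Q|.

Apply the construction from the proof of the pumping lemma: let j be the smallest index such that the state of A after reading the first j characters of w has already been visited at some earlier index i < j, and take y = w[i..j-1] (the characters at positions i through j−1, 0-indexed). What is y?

aaa

Run of A on w = a a a c c b:
  step 0: p0  (start)
  step 1: p1  (read a: p0→p1)
  step 2: p5  (read a: p1→p5)
  step 3: p0  (read a: p5→p0)   ← first repeat (p0 seen earlier)
  step 4: p2  (read c: p0→p2)
  step 5: p2  (read c: p2→p2)
  step 6: p0  (read b: p2→p0)

So i = 0, j = 3, giving x = w[0:0] = ε, y = w[0:3] = aaa, z = w[3:6] = ccb.
Check: |xy| = 3 ≤ 6 and |y| = 3 ≥ 1. Reading y takes A from p0 back to p0, so every xyⁱz is accepted.
With |Q| = 6, pigeonhole forces a state repeat no later than step 6; the substring read between the first and second visits to that state can be pumped.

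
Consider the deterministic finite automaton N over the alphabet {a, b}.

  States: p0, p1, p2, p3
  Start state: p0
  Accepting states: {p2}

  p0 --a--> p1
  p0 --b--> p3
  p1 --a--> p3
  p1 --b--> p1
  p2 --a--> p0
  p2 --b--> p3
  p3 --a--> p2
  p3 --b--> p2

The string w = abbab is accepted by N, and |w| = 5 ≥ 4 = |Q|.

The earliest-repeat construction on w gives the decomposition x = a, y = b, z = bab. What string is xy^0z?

abab

xy⁰z = xz = a·bab = abab.
Reading y = b takes N from p1 back to p1, so after x the machine is still in p1, and z then leads to the accepting state p2. Hence abab ∈ L(N).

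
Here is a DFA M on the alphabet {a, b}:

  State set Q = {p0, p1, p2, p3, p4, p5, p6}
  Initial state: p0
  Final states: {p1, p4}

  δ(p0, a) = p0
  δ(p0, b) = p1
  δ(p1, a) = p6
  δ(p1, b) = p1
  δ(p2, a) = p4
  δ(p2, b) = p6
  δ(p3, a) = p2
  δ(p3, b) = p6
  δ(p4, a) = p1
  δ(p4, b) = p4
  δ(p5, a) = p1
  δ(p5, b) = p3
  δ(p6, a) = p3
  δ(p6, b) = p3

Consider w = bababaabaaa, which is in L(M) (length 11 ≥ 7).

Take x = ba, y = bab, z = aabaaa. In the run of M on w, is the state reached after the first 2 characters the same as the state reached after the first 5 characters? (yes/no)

Run of M on the first 5 characters of w = b a b a b:
  step 0: p0  (start)
  step 1: p1  (read b: p0→p1)
  step 2: p6  (read a: p1→p6)
  step 3: p3  (read b: p6→p3)
  step 4: p2  (read a: p3→p2)
  step 5: p6  (read b: p2→p6)

After x (step 2): p6. After xy (step 5): p6.
They match, so y = bab drives M around a cycle from p6 back to itself; pumping y any number of times keeps M in p6 before reading z, and xyⁱz ∈ L(M) for every i ≥ 0.

yes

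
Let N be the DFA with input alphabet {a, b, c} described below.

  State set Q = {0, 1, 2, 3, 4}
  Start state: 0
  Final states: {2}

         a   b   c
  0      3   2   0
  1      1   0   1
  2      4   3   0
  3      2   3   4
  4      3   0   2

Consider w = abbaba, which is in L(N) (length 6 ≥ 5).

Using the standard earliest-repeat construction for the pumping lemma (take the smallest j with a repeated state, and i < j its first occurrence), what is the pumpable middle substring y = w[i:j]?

Run of N on w = a b b a b a:
  step 0: 0  (start)
  step 1: 3  (read a: 0→3)
  step 2: 3  (read b: 3→3)   ← first repeat (3 seen earlier)
  step 3: 3  (read b: 3→3)
  step 4: 2  (read a: 3→2)
  step 5: 3  (read b: 2→3)
  step 6: 2  (read a: 3→2)

So i = 1, j = 2, giving x = w[0:1] = a, y = w[1:2] = b, z = w[2:6] = baba.
Check: |xy| = 2 ≤ 5 and |y| = 1 ≥ 1. Reading y takes N from 3 back to 3, so every xyⁱz is accepted.

b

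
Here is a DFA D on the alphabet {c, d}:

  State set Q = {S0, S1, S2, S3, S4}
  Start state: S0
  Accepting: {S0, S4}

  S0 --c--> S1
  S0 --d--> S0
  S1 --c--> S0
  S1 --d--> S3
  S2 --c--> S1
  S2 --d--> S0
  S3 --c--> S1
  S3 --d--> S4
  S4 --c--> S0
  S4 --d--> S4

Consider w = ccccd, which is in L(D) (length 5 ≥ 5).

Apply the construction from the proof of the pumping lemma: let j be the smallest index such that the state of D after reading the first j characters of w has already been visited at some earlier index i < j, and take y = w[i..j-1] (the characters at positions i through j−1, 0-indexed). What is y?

Run of D on w = c c c c d:
  step 0: S0  (start)
  step 1: S1  (read c: S0→S1)
  step 2: S0  (read c: S1→S0)   ← first repeat (S0 seen earlier)
  step 3: S1  (read c: S0→S1)
  step 4: S0  (read c: S1→S0)
  step 5: S0  (read d: S0→S0)

So i = 0, j = 2, giving x = w[0:0] = ε, y = w[0:2] = cc, z = w[2:5] = ccd.
Check: |xy| = 2 ≤ 5 and |y| = 2 ≥ 1. Reading y takes D from S0 back to S0, so every xyⁱz is accepted.

cc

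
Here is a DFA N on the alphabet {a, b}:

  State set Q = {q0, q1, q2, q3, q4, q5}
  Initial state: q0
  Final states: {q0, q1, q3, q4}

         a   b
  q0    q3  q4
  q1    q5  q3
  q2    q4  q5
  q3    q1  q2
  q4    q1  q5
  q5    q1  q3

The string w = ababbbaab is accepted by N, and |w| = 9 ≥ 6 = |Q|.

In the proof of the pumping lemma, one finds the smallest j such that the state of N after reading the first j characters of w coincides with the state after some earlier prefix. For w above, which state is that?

State sequence: q0 -a-> q3 -b-> q2 -a-> q4 -b-> q5 -b-> q3 -b-> q2 -a-> q4 -a-> q1 -b-> q3
First repeat at step 5: q3 was already visited.

The earliest repeat is at step j = 5: N is in q3, which it already visited at step i = 1.
Since N has 6 states, any run of length ≥ 6 visits 6+1 states, so by pigeonhole some state repeats within the first 6 steps — that repeat gives the pumpable loop.

q3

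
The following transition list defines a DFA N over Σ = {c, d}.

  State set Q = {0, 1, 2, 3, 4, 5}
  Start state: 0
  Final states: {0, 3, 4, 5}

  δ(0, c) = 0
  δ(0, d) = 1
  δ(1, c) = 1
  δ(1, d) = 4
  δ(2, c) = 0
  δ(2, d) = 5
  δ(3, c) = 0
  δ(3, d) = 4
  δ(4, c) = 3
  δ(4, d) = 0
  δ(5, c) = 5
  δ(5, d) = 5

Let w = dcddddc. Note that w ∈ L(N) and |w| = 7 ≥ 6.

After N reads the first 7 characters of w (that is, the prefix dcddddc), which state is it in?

3

State sequence: 0 -d-> 1 -c-> 1 -d-> 4 -d-> 0 -d-> 1 -d-> 4 -c-> 3

After reading 7 characters, N is in state 3.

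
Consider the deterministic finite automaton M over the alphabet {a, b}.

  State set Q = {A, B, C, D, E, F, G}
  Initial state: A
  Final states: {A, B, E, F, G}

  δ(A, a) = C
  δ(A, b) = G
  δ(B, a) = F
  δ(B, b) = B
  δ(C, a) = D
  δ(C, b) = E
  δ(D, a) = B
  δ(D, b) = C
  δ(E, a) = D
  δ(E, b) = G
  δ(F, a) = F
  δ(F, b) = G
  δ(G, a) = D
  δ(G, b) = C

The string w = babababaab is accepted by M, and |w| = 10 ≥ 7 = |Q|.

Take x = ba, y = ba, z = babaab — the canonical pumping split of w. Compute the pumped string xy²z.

xy^2z = ba·ba·ba·babaab = bababababaab.
Reading y = ba takes M from D back to D, so after x·y·y the machine is still in D, and z then leads to the accepting state B. Hence bababababaab ∈ L(M).

bababababaab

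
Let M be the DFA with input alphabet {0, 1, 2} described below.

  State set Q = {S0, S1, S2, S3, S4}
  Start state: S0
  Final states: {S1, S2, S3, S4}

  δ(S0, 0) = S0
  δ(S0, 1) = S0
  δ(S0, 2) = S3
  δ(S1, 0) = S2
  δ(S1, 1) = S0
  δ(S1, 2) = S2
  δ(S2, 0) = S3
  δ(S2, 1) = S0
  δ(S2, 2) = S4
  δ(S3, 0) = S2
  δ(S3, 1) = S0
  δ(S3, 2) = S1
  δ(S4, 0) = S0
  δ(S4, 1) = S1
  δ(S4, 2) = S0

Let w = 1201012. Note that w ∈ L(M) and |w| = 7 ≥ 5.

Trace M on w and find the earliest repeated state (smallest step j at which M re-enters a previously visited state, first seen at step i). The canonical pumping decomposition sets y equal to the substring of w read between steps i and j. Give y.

State sequence: S0 -1-> S0 -2-> S3 -0-> S2 -1-> S0 -0-> S0 -1-> S0 -2-> S3
First repeat at step 1: S0 was already visited.

So i = 0, j = 1, giving x = w[0:0] = ε, y = w[0:1] = 1, z = w[1:7] = 201012.
Check: |xy| = 1 ≤ 5 and |y| = 1 ≥ 1. Reading y takes M from S0 back to S0, so every xyⁱz is accepted.

1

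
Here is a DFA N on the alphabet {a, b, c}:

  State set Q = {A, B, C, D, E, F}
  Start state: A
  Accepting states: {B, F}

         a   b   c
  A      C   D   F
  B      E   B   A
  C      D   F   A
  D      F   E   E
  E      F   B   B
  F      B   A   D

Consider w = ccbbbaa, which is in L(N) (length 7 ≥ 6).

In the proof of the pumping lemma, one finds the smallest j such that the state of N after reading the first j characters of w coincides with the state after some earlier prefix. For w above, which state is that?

B

Run of N on w = c c b b b a a:
  step 0: A  (start)
  step 1: F  (read c: A→F)
  step 2: D  (read c: F→D)
  step 3: E  (read b: D→E)
  step 4: B  (read b: E→B)
  step 5: B  (read b: B→B)   ← first repeat (B seen earlier)
  step 6: E  (read a: B→E)
  step 7: F  (read a: E→F)

The earliest repeat is at step j = 5: N is in B, which it already visited at step i = 4.
The DFA has 6 states, so the proof of the pumping lemma guarantees a repeated state among the first 6+1 visited; the segment between the two visits is the pumpable y.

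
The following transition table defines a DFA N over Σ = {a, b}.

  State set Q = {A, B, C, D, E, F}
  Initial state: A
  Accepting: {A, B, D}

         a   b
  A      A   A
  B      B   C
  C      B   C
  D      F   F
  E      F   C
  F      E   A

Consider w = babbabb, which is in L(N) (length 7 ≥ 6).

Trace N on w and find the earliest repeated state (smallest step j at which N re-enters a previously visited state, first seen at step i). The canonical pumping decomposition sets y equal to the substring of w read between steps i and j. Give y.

b

State sequence: A -b-> A -a-> A -b-> A -b-> A -a-> A -b-> A -b-> A
First repeat at step 1: A was already visited.

So i = 0, j = 1, giving x = w[0:0] = ε, y = w[0:1] = b, z = w[1:7] = abbabb.
Check: |xy| = 1 ≤ 6 and |y| = 1 ≥ 1. Reading y takes N from A back to A, so every xyⁱz is accepted.
Pumping length from the standard proof: p = 6 (the number of states). The repeated state found above gives |xy| = j ≤ 6 and |y| = j − i ≥ 1.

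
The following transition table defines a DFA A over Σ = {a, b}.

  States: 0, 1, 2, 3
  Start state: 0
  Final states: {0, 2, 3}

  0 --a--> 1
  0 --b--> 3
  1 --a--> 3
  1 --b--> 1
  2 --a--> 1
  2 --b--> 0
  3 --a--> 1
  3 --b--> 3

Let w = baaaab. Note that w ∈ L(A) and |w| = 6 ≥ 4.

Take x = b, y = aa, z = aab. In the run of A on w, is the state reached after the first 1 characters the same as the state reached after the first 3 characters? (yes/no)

yes

Run of A on the first 3 characters of w = b a a:
  step 0: 0  (start)
  step 1: 3  (read b: 0→3)
  step 2: 1  (read a: 3→1)
  step 3: 3  (read a: 1→3)

After x (step 1): 3. After xy (step 3): 3.
They match, so y = aa drives A around a cycle from 3 back to itself; pumping y any number of times keeps A in 3 before reading z, and xyⁱz ∈ L(A) for every i ≥ 0.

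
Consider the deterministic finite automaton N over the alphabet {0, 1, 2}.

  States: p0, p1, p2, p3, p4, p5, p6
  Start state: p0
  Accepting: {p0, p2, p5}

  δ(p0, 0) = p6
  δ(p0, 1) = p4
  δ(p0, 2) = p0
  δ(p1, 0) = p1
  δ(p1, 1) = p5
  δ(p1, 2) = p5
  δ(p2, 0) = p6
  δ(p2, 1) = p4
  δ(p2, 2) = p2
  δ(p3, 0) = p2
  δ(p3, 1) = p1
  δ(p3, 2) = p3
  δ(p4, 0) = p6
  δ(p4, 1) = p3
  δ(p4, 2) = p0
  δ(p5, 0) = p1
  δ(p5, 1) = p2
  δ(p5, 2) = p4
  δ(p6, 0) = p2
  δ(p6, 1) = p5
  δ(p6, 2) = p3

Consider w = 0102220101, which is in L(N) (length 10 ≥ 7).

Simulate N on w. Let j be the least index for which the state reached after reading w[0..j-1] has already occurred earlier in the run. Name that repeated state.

Run of N on w = 0 1 0 2 2 2 0 1 0 1:
  step 0: p0  (start)
  step 1: p6  (read 0: p0→p6)
  step 2: p5  (read 1: p6→p5)
  step 3: p1  (read 0: p5→p1)
  step 4: p5  (read 2: p1→p5)   ← first repeat (p5 seen earlier)
  step 5: p4  (read 2: p5→p4)
  step 6: p0  (read 2: p4→p0)
  step 7: p6  (read 0: p0→p6)
  step 8: p5  (read 1: p6→p5)
  step 9: p1  (read 0: p5→p1)
  step 10: p5  (read 1: p1→p5)

The earliest repeat is at step j = 4: N is in p5, which it already visited at step i = 2.
With |Q| = 7, pigeonhole forces a state repeat no later than step 7; the substring read between the first and second visits to that state can be pumped.

p5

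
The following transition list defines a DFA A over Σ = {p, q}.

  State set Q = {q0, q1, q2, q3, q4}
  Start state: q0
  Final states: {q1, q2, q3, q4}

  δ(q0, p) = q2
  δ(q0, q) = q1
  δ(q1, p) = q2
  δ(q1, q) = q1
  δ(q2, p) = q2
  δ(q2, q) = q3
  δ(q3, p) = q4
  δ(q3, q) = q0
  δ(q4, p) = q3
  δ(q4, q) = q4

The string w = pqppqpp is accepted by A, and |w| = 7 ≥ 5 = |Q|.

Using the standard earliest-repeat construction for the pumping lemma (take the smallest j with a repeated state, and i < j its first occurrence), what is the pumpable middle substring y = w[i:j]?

pp

State sequence: q0 -p-> q2 -q-> q3 -p-> q4 -p-> q3 -q-> q0 -p-> q2 -p-> q2
First repeat at step 4: q3 was already visited.

So i = 2, j = 4, giving x = w[0:2] = pq, y = w[2:4] = pp, z = w[4:7] = qpp.
Check: |xy| = 4 ≤ 5 and |y| = 2 ≥ 1. Reading y takes A from q3 back to q3, so every xyⁱz is accepted.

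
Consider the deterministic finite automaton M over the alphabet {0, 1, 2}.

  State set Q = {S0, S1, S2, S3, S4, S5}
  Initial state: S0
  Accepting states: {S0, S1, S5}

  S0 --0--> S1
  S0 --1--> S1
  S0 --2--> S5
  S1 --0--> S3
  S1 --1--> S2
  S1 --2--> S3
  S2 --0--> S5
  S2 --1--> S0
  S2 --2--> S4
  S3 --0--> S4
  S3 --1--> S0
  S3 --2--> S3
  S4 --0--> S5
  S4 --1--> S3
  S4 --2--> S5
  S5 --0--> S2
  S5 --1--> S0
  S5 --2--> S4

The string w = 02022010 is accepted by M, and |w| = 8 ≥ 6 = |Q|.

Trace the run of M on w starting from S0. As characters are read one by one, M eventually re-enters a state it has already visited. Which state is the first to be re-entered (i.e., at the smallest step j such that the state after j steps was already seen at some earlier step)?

Run of M on w = 0 2 0 2 2 0 1 0:
  step 0: S0  (start)
  step 1: S1  (read 0: S0→S1)
  step 2: S3  (read 2: S1→S3)
  step 3: S4  (read 0: S3→S4)
  step 4: S5  (read 2: S4→S5)
  step 5: S4  (read 2: S5→S4)   ← first repeat (S4 seen earlier)
  step 6: S5  (read 0: S4→S5)
  step 7: S0  (read 1: S5→S0)
  step 8: S1  (read 0: S0→S1)

The earliest repeat is at step j = 5: M is in S4, which it already visited at step i = 3.
The DFA has 6 states, so the proof of the pumping lemma guarantees a repeated state among the first 6+1 visited; the segment between the two visits is the pumpable y.

S4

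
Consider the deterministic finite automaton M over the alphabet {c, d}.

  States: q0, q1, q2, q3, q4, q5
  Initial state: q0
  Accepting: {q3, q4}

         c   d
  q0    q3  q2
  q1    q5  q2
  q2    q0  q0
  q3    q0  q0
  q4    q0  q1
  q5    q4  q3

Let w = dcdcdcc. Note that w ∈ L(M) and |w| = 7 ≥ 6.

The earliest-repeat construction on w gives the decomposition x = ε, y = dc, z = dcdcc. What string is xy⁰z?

xy⁰z = xz = ε·dcdcc = dcdcc.
Reading y = dc takes M from q0 back to q0, so after x the machine is still in q0, and z then leads to the accepting state q3. Hence dcdcc ∈ L(M).

dcdcc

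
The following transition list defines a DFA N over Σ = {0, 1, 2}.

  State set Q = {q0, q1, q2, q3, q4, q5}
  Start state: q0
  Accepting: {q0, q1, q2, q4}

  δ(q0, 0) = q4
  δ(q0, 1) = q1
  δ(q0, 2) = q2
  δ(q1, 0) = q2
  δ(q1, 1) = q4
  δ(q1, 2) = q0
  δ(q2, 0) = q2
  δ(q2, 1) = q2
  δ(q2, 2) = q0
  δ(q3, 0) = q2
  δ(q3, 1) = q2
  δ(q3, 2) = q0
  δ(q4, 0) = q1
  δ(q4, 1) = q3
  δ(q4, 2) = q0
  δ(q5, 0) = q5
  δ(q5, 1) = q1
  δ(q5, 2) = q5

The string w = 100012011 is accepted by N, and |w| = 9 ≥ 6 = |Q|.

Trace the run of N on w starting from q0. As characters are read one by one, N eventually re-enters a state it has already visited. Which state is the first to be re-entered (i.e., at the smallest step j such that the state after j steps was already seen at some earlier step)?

q2

State sequence: q0 -1-> q1 -0-> q2 -0-> q2 -0-> q2 -1-> q2 -2-> q0 -0-> q4 -1-> q3 -1-> q2
First repeat at step 3: q2 was already visited.

The earliest repeat is at step j = 3: N is in q2, which it already visited at step i = 2.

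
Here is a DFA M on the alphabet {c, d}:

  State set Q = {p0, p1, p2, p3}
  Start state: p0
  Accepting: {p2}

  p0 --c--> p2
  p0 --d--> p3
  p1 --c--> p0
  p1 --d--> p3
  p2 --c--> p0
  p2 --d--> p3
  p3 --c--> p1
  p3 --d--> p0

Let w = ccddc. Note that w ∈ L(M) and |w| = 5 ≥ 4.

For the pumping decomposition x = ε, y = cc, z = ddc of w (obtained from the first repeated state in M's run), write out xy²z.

ccccddc

xy^2z = ε·cc·cc·ddc = ccccddc.
Reading y = cc takes M from p0 back to p0, so after x·y·y the machine is still in p0, and z then leads to the accepting state p2. Hence ccccddc ∈ L(M).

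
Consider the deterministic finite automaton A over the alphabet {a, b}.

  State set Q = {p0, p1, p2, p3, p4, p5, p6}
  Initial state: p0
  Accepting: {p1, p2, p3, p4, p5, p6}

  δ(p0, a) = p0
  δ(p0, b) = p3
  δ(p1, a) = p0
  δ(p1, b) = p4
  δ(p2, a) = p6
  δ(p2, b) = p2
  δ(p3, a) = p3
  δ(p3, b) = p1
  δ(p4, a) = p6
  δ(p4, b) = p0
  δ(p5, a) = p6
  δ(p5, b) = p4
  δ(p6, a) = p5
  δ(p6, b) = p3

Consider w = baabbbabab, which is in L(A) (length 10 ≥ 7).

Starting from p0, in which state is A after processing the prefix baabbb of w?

p0

State sequence: p0 -b-> p3 -a-> p3 -a-> p3 -b-> p1 -b-> p4 -b-> p0

After reading 6 characters, A is in state p0.
(This kind of state-tracing is the core of the pumping-lemma construction: with 7 states, pigeonhole forces a repeat within the first 7 steps.)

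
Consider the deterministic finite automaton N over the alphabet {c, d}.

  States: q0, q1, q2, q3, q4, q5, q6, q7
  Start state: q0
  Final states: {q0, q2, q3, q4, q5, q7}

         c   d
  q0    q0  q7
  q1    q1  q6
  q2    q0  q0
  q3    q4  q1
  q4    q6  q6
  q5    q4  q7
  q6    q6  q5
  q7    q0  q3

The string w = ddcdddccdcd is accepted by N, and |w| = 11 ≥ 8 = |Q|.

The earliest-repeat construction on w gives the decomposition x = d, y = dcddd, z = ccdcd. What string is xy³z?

xy^3z = d·dcddd·dcddd·dcddd·ccdcd = ddcddddcddddcdddccdcd.
Reading y = dcddd takes N from q7 back to q7, so after x·y·y·y the machine is still in q7, and z then leads to the accepting state q7. Hence ddcddddcddddcdddccdcd ∈ L(N).

ddcddddcddddcdddccdcd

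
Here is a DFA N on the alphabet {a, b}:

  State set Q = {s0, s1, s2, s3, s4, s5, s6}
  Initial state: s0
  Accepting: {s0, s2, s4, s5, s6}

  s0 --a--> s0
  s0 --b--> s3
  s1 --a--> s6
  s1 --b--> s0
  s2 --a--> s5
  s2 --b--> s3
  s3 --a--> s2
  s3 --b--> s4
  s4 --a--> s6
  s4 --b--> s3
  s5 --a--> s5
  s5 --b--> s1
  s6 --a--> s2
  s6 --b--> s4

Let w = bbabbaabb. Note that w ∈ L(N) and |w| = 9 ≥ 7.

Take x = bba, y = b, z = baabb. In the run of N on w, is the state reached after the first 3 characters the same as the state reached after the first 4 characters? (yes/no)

no

State sequence: s0 -b-> s3 -b-> s4 -a-> s6 -b-> s4

After x (step 3): s6. After xy (step 4): s4.
They differ (s6 ≠ s4), so y is not a cycle from the state after x; this split is not the one the pumping-lemma construction produces, and pumping y need not keep the string in L(N).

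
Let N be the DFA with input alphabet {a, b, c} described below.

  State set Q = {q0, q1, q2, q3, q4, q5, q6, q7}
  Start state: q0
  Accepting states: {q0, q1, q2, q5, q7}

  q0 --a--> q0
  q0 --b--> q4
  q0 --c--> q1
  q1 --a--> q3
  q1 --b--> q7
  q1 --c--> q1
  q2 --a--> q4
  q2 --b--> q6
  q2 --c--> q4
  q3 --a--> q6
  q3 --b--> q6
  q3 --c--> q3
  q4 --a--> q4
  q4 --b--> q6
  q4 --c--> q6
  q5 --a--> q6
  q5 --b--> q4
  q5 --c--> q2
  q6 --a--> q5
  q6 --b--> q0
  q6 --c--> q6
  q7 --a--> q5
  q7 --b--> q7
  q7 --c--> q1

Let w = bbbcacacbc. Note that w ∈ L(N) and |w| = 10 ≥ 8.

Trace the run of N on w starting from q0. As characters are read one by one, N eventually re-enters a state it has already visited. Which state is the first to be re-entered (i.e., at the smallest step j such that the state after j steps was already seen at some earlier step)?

q0

State sequence: q0 -b-> q4 -b-> q6 -b-> q0 -c-> q1 -a-> q3 -c-> q3 -a-> q6 -c-> q6 -b-> q0 -c-> q1
First repeat at step 3: q0 was already visited.

The earliest repeat is at step j = 3: N is in q0, which it already visited at step i = 0.
Since N has 8 states, any run of length ≥ 8 visits 8+1 states, so by pigeonhole some state repeats within the first 8 steps — that repeat gives the pumpable loop.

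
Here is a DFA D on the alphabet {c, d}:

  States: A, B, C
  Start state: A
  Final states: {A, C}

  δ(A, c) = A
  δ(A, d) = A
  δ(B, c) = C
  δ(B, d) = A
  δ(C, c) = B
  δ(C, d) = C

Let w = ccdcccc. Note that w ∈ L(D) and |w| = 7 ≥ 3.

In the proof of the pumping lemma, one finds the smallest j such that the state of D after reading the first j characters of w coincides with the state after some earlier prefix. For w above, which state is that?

Run of D on w = c c d c c c c:
  step 0: A  (start)
  step 1: A  (read c: A→A)   ← first repeat (A seen earlier)
  step 2: A  (read c: A→A)
  step 3: A  (read d: A→A)
  step 4: A  (read c: A→A)
  step 5: A  (read c: A→A)
  step 6: A  (read c: A→A)
  step 7: A  (read c: A→A)

The earliest repeat is at step j = 1: D is in A, which it already visited at step i = 0.

A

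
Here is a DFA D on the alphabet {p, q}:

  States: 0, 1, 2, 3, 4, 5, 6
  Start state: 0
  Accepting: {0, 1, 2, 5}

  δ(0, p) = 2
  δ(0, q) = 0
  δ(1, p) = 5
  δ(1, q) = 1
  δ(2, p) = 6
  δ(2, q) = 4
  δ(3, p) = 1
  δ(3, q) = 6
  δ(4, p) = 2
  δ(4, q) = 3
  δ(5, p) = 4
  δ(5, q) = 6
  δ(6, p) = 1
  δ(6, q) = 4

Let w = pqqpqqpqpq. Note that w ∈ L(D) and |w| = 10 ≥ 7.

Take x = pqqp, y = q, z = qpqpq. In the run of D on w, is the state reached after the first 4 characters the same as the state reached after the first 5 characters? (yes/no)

yes

Run of D on the first 5 characters of w = p q q p q:
  step 0: 0  (start)
  step 1: 2  (read p: 0→2)
  step 2: 4  (read q: 2→4)
  step 3: 3  (read q: 4→3)
  step 4: 1  (read p: 3→1)
  step 5: 1  (read q: 1→1)

After x (step 4): 1. After xy (step 5): 1.
They match, so y = q drives D around a cycle from 1 back to itself; pumping y any number of times keeps D in 1 before reading z, and xyⁱz ∈ L(D) for every i ≥ 0.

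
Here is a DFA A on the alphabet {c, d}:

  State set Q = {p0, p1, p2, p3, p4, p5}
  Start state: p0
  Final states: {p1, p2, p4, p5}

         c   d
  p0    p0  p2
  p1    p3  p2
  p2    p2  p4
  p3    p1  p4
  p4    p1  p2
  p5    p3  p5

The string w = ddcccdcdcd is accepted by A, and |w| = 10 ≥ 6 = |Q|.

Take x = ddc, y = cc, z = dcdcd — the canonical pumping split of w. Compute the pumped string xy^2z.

xy^2z = ddc·cc·cc·dcdcd = ddcccccdcdcd.
Reading y = cc takes A from p1 back to p1, so after x·y·y the machine is still in p1, and z then leads to the accepting state p2. Hence ddcccccdcdcd ∈ L(A).

ddcccccdcdcd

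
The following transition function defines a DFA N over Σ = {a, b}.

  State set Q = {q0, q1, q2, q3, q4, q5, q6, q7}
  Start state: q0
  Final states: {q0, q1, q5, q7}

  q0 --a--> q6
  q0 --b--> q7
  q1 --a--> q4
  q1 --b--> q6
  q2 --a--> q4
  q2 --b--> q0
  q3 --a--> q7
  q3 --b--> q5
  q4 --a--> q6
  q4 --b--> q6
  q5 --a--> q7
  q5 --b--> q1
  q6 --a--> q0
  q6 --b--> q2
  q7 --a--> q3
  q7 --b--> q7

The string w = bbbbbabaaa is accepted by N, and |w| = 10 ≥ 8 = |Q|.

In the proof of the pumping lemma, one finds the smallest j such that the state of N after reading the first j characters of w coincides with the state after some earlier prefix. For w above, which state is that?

q7

State sequence: q0 -b-> q7 -b-> q7 -b-> q7 -b-> q7 -b-> q7 -a-> q3 -b-> q5 -a-> q7 -a-> q3 -a-> q7
First repeat at step 2: q7 was already visited.

The earliest repeat is at step j = 2: N is in q7, which it already visited at step i = 1.
Since N has 8 states, any run of length ≥ 8 visits 8+1 states, so by pigeonhole some state repeats within the first 8 steps — that repeat gives the pumpable loop.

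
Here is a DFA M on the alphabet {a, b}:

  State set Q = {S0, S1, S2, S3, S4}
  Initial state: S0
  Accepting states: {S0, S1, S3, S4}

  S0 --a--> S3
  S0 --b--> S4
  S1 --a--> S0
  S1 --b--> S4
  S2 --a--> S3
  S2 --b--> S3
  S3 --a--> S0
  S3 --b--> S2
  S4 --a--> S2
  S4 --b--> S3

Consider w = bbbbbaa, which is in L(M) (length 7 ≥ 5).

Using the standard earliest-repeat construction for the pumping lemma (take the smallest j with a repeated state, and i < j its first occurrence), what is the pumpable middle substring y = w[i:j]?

bb

State sequence: S0 -b-> S4 -b-> S3 -b-> S2 -b-> S3 -b-> S2 -a-> S3 -a-> S0
First repeat at step 4: S3 was already visited.

So i = 2, j = 4, giving x = w[0:2] = bb, y = w[2:4] = bb, z = w[4:7] = baa.
Check: |xy| = 4 ≤ 5 and |y| = 2 ≥ 1. Reading y takes M from S3 back to S3, so every xyⁱz is accepted.
With |Q| = 5, pigeonhole forces a state repeat no later than step 5; the substring read between the first and second visits to that state can be pumped.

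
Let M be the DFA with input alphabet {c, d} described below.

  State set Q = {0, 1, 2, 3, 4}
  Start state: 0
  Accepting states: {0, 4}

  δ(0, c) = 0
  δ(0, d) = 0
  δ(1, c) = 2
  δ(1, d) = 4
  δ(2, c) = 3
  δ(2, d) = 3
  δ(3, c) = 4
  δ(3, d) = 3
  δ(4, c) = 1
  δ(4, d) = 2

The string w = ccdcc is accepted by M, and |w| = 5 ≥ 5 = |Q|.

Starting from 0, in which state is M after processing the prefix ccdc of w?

0

Run of M on the first 4 characters of w = c c d c:
  step 0: 0  (start)
  step 1: 0  (read c: 0→0)
  step 2: 0  (read c: 0→0)
  step 3: 0  (read d: 0→0)
  step 4: 0  (read c: 0→0)

After reading 4 characters, M is in state 0.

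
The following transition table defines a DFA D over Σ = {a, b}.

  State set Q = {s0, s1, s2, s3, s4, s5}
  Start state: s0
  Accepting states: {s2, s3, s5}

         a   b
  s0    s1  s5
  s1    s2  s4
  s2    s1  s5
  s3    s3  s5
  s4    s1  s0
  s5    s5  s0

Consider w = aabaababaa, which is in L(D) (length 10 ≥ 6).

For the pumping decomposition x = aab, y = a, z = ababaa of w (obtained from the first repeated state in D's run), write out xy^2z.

xy^2z = aab·a·a·ababaa = aabaaababaa.
Reading y = a takes D from s5 back to s5, so after x·y·y the machine is still in s5, and z then leads to the accepting state s2. Hence aabaaababaa ∈ L(D).

aabaaababaa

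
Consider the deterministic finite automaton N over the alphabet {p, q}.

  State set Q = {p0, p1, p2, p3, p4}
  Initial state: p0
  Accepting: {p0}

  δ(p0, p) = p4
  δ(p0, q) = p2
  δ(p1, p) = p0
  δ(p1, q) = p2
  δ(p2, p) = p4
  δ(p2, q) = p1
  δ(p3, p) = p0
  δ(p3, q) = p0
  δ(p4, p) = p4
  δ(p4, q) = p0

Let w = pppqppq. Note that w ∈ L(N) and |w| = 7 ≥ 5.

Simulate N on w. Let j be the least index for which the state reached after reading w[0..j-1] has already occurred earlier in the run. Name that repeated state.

Run of N on w = p p p q p p q:
  step 0: p0  (start)
  step 1: p4  (read p: p0→p4)
  step 2: p4  (read p: p4→p4)   ← first repeat (p4 seen earlier)
  step 3: p4  (read p: p4→p4)
  step 4: p0  (read q: p4→p0)
  step 5: p4  (read p: p0→p4)
  step 6: p4  (read p: p4→p4)
  step 7: p0  (read q: p4→p0)

The earliest repeat is at step j = 2: N is in p4, which it already visited at step i = 1.
Since N has 5 states, any run of length ≥ 5 visits 5+1 states, so by pigeonhole some state repeats within the first 5 steps — that repeat gives the pumpable loop.

p4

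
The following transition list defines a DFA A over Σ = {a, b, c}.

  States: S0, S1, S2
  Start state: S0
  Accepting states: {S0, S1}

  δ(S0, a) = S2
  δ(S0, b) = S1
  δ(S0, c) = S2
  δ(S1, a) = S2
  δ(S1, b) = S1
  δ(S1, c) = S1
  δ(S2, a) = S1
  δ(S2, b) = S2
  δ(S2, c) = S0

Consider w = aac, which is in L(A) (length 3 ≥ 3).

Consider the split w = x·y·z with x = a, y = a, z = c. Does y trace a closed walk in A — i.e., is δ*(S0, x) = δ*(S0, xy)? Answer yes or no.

Run of A on the first 2 characters of w = a a:
  step 0: S0  (start)
  step 1: S2  (read a: S0→S2)
  step 2: S1  (read a: S2→S1)

After x (step 1): S2. After xy (step 2): S1.
They differ (S2 ≠ S1), so y is not a cycle from the state after x; this split is not the one the pumping-lemma construction produces, and pumping y need not keep the string in L(A).

no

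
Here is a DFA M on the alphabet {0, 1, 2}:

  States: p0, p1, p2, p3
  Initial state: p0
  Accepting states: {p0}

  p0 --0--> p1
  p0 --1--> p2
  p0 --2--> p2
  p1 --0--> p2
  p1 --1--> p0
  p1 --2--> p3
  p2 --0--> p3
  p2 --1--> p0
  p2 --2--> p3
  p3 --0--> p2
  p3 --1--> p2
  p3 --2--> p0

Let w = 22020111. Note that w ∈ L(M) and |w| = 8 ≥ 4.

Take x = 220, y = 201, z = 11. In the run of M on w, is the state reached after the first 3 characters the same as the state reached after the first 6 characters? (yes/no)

no

State sequence: p0 -2-> p2 -2-> p3 -0-> p2 -2-> p3 -0-> p2 -1-> p0

After x (step 3): p2. After xy (step 6): p0.
They differ (p2 ≠ p0), so y is not a cycle from the state after x; this split is not the one the pumping-lemma construction produces, and pumping y need not keep the string in L(M).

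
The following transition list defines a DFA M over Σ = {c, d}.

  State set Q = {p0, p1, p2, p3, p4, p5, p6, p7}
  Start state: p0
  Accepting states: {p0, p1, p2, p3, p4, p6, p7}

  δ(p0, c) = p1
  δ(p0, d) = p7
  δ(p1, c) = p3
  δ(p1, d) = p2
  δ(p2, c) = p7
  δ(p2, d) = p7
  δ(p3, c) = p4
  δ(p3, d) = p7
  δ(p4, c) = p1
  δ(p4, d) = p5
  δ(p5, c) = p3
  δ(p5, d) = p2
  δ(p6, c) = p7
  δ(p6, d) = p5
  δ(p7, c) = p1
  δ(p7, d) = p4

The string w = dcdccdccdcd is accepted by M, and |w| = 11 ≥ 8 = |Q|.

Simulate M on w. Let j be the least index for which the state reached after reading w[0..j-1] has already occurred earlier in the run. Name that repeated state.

State sequence: p0 -d-> p7 -c-> p1 -d-> p2 -c-> p7 -c-> p1 -d-> p2 -c-> p7 -c-> p1 -d-> p2 -c-> p7 -d-> p4
First repeat at step 4: p7 was already visited.

The earliest repeat is at step j = 4: M is in p7, which it already visited at step i = 1.
The DFA has 8 states, so the proof of the pumping lemma guarantees a repeated state among the first 8+1 visited; the segment between the two visits is the pumpable y.

p7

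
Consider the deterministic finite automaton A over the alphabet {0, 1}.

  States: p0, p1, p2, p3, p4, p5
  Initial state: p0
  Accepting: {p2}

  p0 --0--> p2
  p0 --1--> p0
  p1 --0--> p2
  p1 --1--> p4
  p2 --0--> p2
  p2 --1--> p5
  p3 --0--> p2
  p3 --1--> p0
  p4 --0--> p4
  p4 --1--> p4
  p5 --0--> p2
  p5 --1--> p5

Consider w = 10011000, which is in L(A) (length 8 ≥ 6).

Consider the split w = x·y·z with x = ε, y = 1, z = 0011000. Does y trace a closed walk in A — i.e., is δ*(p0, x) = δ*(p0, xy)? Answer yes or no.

Run of A on the first 1 characters of w = 1:
  step 0: p0  (start)
  step 1: p0  (read 1: p0→p0)

After x (step 0): p0. After xy (step 1): p0.
They match, so y = 1 drives A around a cycle from p0 back to itself; pumping y any number of times keeps A in p0 before reading z, and xyⁱz ∈ L(A) for every i ≥ 0.

yes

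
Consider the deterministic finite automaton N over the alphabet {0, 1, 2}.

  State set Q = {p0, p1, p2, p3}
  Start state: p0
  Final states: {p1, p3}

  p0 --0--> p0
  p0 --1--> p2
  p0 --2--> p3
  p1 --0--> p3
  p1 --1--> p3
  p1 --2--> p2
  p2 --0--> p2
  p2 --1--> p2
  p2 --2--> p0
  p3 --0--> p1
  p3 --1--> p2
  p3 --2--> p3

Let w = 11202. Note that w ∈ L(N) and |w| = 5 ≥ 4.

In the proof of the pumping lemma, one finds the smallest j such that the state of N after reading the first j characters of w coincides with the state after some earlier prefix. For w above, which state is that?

Run of N on w = 1 1 2 0 2:
  step 0: p0  (start)
  step 1: p2  (read 1: p0→p2)
  step 2: p2  (read 1: p2→p2)   ← first repeat (p2 seen earlier)
  step 3: p0  (read 2: p2→p0)
  step 4: p0  (read 0: p0→p0)
  step 5: p3  (read 2: p0→p3)

The earliest repeat is at step j = 2: N is in p2, which it already visited at step i = 1.

p2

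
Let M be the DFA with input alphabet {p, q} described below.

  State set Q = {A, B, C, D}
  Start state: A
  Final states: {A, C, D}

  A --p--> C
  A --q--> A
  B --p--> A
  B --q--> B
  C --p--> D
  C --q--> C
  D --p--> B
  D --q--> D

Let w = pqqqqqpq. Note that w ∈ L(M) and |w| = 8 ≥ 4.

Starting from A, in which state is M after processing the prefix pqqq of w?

C

State sequence: A -p-> C -q-> C -q-> C -q-> C

After reading 4 characters, M is in state C.
(This kind of state-tracing is the core of the pumping-lemma construction: with 4 states, pigeonhole forces a repeat within the first 4 steps.)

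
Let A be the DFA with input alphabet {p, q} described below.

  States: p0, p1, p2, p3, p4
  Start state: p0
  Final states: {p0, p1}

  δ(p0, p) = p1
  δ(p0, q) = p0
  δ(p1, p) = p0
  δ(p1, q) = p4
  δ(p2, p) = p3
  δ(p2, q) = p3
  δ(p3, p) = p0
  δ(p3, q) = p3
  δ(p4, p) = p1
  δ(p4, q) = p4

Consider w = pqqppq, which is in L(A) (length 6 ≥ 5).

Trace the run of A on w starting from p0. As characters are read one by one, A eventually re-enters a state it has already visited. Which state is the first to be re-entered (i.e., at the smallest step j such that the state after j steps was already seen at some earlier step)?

State sequence: p0 -p-> p1 -q-> p4 -q-> p4 -p-> p1 -p-> p0 -q-> p0
First repeat at step 3: p4 was already visited.

The earliest repeat is at step j = 3: A is in p4, which it already visited at step i = 2.
With |Q| = 5, pigeonhole forces a state repeat no later than step 5; the substring read between the first and second visits to that state can be pumped.

p4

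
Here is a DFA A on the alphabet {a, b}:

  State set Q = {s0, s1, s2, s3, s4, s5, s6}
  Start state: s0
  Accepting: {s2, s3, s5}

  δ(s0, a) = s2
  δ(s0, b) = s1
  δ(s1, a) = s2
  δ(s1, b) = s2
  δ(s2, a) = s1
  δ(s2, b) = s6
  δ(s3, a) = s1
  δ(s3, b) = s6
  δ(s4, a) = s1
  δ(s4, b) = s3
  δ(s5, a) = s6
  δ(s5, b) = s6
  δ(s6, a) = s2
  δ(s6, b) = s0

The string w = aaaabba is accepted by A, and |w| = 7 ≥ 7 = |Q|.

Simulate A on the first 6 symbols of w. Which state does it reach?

s6

State sequence: s0 -a-> s2 -a-> s1 -a-> s2 -a-> s1 -b-> s2 -b-> s6

After reading 6 characters, A is in state s6.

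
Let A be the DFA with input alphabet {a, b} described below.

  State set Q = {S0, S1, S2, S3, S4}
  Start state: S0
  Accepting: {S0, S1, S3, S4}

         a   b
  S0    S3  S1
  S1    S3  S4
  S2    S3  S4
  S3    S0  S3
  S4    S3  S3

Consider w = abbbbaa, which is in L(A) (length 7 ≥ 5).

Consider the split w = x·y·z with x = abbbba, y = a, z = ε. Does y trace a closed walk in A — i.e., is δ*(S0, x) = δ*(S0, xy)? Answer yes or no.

no

State sequence: S0 -a-> S3 -b-> S3 -b-> S3 -b-> S3 -b-> S3 -a-> S0 -a-> S3

After x (step 6): S0. After xy (step 7): S3.
They differ (S0 ≠ S3), so y is not a cycle from the state after x; this split is not the one the pumping-lemma construction produces, and pumping y need not keep the string in L(A).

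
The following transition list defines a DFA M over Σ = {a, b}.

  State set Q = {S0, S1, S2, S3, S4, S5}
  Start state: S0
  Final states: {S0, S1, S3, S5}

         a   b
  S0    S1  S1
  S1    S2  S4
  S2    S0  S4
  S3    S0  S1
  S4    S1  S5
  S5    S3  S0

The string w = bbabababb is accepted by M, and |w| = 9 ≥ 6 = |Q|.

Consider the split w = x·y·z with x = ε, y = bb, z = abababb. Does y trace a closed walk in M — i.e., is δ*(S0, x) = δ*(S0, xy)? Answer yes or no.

no

Run of M on the first 2 characters of w = b b:
  step 0: S0  (start)
  step 1: S1  (read b: S0→S1)
  step 2: S4  (read b: S1→S4)

After x (step 0): S0. After xy (step 2): S4.
They differ (S0 ≠ S4), so y is not a cycle from the state after x; this split is not the one the pumping-lemma construction produces, and pumping y need not keep the string in L(M).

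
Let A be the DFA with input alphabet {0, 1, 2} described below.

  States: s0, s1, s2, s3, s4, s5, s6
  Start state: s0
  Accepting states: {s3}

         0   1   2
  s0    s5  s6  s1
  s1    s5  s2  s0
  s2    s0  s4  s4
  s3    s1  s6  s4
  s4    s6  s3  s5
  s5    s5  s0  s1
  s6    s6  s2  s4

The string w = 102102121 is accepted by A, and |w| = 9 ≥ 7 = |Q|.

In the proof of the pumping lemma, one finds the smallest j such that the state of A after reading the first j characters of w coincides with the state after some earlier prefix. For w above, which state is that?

s6

State sequence: s0 -1-> s6 -0-> s6 -2-> s4 -1-> s3 -0-> s1 -2-> s0 -1-> s6 -2-> s4 -1-> s3
First repeat at step 2: s6 was already visited.

The earliest repeat is at step j = 2: A is in s6, which it already visited at step i = 1.
The DFA has 7 states, so the proof of the pumping lemma guarantees a repeated state among the first 7+1 visited; the segment between the two visits is the pumpable y.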